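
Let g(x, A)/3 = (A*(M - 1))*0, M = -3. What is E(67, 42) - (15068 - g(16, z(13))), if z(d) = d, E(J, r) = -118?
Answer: -15186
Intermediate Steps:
g(x, A) = 0 (g(x, A) = 3*((A*(-3 - 1))*0) = 3*((A*(-4))*0) = 3*(-4*A*0) = 3*0 = 0)
E(67, 42) - (15068 - g(16, z(13))) = -118 - (15068 - 1*0) = -118 - (15068 + 0) = -118 - 1*15068 = -118 - 15068 = -15186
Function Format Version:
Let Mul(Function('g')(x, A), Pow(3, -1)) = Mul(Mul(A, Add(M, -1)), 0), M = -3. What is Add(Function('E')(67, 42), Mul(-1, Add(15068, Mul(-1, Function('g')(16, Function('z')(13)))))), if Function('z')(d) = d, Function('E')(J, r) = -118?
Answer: -15186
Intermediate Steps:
Function('g')(x, A) = 0 (Function('g')(x, A) = Mul(3, Mul(Mul(A, Add(-3, -1)), 0)) = Mul(3, Mul(Mul(A, -4), 0)) = Mul(3, Mul(Mul(-4, A), 0)) = Mul(3, 0) = 0)
Add(Function('E')(67, 42), Mul(-1, Add(15068, Mul(-1, Function('g')(16, Function('z')(13)))))) = Add(-118, Mul(-1, Add(15068, Mul(-1, 0)))) = Add(-118, Mul(-1, Add(15068, 0))) = Add(-118, Mul(-1, 15068)) = Add(-118, -15068) = -15186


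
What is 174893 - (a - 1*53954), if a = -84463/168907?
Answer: 38653944692/168907 ≈ 2.2885e+5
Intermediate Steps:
a = -84463/168907 (a = -84463*1/168907 = -84463/168907 ≈ -0.50006)
174893 - (a - 1*53954) = 174893 - (-84463/168907 - 1*53954) = 174893 - (-84463/168907 - 53954) = 174893 - 1*(-9113292741/168907) = 174893 + 9113292741/168907 = 38653944692/168907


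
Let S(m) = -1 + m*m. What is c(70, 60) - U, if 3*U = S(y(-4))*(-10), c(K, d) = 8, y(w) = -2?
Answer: 18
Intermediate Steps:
S(m) = -1 + m²
U = -10 (U = ((-1 + (-2)²)*(-10))/3 = ((-1 + 4)*(-10))/3 = (3*(-10))/3 = (⅓)*(-30) = -10)
c(70, 60) - U = 8 - 1*(-10) = 8 + 10 = 18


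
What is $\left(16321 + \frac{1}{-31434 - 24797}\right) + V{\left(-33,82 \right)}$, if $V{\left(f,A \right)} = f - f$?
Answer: $\frac{917746150}{56231} \approx 16321.0$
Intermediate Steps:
$V{\left(f,A \right)} = 0$
$\left(16321 + \frac{1}{-31434 - 24797}\right) + V{\left(-33,82 \right)} = \left(16321 + \frac{1}{-31434 - 24797}\right) + 0 = \left(16321 + \frac{1}{-56231}\right) + 0 = \left(16321 - \frac{1}{56231}\right) + 0 = \frac{917746150}{56231} + 0 = \frac{917746150}{56231}$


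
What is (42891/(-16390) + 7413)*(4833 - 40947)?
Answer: -2193134224203/8195 ≈ -2.6762e+8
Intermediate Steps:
(42891/(-16390) + 7413)*(4833 - 40947) = (42891*(-1/16390) + 7413)*(-36114) = (-42891/16390 + 7413)*(-36114) = (121456179/16390)*(-36114) = -2193134224203/8195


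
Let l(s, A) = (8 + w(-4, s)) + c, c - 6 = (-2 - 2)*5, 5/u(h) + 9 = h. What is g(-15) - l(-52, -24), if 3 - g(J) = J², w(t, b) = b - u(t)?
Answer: -2137/13 ≈ -164.38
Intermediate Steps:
u(h) = 5/(-9 + h)
c = -14 (c = 6 + (-2 - 2)*5 = 6 - 4*5 = 6 - 20 = -14)
w(t, b) = b - 5/(-9 + t)
l(s, A) = -73/13 + s (l(s, A) = (8 + (-5 + s*(-9 - 4))/(-9 - 4)) - 14 = (8 + (-5 + s*(-13))/(-13)) - 14 = (8 - (-5 - 13*s)/13) - 14 = (8 + (5/13 + s)) - 14 = (109/13 + s) - 14 = -73/13 + s)
g(J) = 3 - J²
g(-15) - l(-52, -24) = (3 - 1*(-15)²) - (-73/13 - 52) = (3 - 1*225) - 1*(-749/13) = (3 - 225) + 749/13 = -222 + 749/13 = -2137/13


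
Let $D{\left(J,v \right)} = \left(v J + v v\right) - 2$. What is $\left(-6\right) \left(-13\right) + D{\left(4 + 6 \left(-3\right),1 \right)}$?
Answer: $63$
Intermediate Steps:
$D{\left(J,v \right)} = -2 + v^{2} + J v$ ($D{\left(J,v \right)} = \left(J v + v^{2}\right) - 2 = \left(v^{2} + J v\right) - 2 = -2 + v^{2} + J v$)
$\left(-6\right) \left(-13\right) + D{\left(4 + 6 \left(-3\right),1 \right)} = \left(-6\right) \left(-13\right) + \left(-2 + 1^{2} + \left(4 + 6 \left(-3\right)\right) 1\right) = 78 + \left(-2 + 1 + \left(4 - 18\right) 1\right) = 78 - 15 = 63$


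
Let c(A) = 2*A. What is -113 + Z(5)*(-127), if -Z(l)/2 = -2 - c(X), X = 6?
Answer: -3669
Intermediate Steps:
Z(l) = 28 (Z(l) = -2*(-2 - 2*6) = -2*(-2 - 1*12) = -2*(-2 - 12) = -2*(-14) = 28)
-113 + Z(5)*(-127) = -113 + 28*(-127) = -113 - 3556 = -3669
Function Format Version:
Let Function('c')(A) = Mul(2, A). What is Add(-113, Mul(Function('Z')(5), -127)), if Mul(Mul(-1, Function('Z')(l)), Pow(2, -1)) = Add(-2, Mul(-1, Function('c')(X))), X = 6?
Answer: -3669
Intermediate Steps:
Function('Z')(l) = 28 (Function('Z')(l) = Mul(-2, Add(-2, Mul(-1, Mul(2, 6)))) = Mul(-2, Add(-2, Mul(-1, 12))) = Mul(-2, Add(-2, -12)) = Mul(-2, -14) = 28)
Add(-113, Mul(Function('Z')(5), -127)) = Add(-113, Mul(28, -127)) = Add(-113, -3556) = -3669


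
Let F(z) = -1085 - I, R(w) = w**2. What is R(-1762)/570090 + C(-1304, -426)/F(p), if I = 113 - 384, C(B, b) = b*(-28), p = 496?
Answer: -1068213326/116013315 ≈ -9.2077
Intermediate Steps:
C(B, b) = -28*b
I = -271
F(z) = -814 (F(z) = -1085 - 1*(-271) = -1085 + 271 = -814)
R(-1762)/570090 + C(-1304, -426)/F(p) = (-1762)**2/570090 - 28*(-426)/(-814) = 3104644*(1/570090) + 11928*(-1/814) = 1552322/285045 - 5964/407 = -1068213326/116013315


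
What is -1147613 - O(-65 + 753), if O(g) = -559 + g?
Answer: -1147742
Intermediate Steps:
-1147613 - O(-65 + 753) = -1147613 - (-559 + (-65 + 753)) = -1147613 - (-559 + 688) = -1147613 - 1*129 = -1147613 - 129 = -1147742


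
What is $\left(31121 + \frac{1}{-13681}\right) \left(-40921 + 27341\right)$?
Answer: $- \frac{5781907712000}{13681} \approx -4.2262 \cdot 10^{8}$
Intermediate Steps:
$\left(31121 + \frac{1}{-13681}\right) \left(-40921 + 27341\right) = \left(31121 - \frac{1}{13681}\right) \left(-13580\right) = \frac{425766400}{13681} \left(-13580\right) = - \frac{5781907712000}{13681}$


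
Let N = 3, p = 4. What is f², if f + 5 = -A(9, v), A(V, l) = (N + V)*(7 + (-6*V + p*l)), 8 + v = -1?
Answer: 982081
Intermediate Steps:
v = -9 (v = -8 - 1 = -9)
A(V, l) = (3 + V)*(7 - 6*V + 4*l) (A(V, l) = (3 + V)*(7 + (-6*V + 4*l)) = (3 + V)*(7 - 6*V + 4*l))
f = 991 (f = -5 - (21 - 11*9 - 6*9² + 12*(-9) + 4*9*(-9)) = -5 - (21 - 99 - 6*81 - 108 - 324) = -5 - (21 - 99 - 486 - 108 - 324) = -5 - 1*(-996) = -5 + 996 = 991)
f² = 991² = 982081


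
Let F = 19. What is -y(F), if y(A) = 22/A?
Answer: -22/19 ≈ -1.1579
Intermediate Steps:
-y(F) = -22/19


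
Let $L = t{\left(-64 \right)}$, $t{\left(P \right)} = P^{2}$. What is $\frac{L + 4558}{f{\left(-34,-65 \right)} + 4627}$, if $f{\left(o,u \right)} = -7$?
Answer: $\frac{4327}{2310} \approx 1.8732$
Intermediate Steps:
$L = 4096$ ($L = \left(-64\right)^{2} = 4096$)
$\frac{L + 4558}{f{\left(-34,-65 \right)} + 4627} = \frac{4096 + 4558}{-7 + 4627} = \frac{8654}{4620} = 8654 \cdot \frac{1}{4620} = \frac{4327}{2310}$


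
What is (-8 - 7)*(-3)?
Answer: 45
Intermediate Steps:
(-8 - 7)*(-3) = -15*(-3) = 45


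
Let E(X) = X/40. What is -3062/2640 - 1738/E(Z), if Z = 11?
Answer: -8343931/1320 ≈ -6321.2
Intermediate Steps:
E(X) = X/40 (E(X) = X*(1/40) = X/40)
-3062/2640 - 1738/E(Z) = -3062/2640 - 1738/((1/40)*11) = -3062*1/2640 - 1738/11/40 = -1531/1320 - 1738*40/11 = -1531/1320 - 6320 = -8343931/1320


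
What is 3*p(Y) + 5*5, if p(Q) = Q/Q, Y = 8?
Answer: 28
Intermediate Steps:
p(Q) = 1
3*p(Y) + 5*5 = 3*1 + 5*5 = 3 + 25 = 28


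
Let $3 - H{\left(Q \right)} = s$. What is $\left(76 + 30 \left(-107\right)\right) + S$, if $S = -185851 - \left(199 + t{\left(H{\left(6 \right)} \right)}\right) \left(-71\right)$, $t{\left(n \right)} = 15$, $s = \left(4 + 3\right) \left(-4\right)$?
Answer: $-173791$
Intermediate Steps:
$s = -28$ ($s = 7 \left(-4\right) = -28$)
$H{\left(Q \right)} = 31$ ($H{\left(Q \right)} = 3 - -28 = 3 + 28 = 31$)
$S = -170657$ ($S = -185851 - \left(199 + 15\right) \left(-71\right) = -185851 - 214 \left(-71\right) = -185851 - -15194 = -185851 + 15194 = -170657$)
$\left(76 + 30 \left(-107\right)\right) + S = \left(76 + 30 \left(-107\right)\right) - 170657 = \left(76 - 3210\right) - 170657 = -3134 - 170657 = -173791$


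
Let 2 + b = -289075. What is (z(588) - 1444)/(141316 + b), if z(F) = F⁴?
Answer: -119538912092/147761 ≈ -8.0900e+5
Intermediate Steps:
b = -289077 (b = -2 - 289075 = -289077)
(z(588) - 1444)/(141316 + b) = (588⁴ - 1444)/(141316 - 289077) = (119538913536 - 1444)/(-147761) = 119538912092*(-1/147761) = -119538912092/147761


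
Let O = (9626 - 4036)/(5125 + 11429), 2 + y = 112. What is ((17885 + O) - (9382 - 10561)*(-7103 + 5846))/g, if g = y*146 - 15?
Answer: -12118501891/132804465 ≈ -91.251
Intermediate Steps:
y = 110 (y = -2 + 112 = 110)
O = 2795/8277 (O = 5590/16554 = 5590*(1/16554) = 2795/8277 ≈ 0.33768)
g = 16045 (g = 110*146 - 15 = 16060 - 15 = 16045)
((17885 + O) - (9382 - 10561)*(-7103 + 5846))/g = ((17885 + 2795/8277) - (9382 - 10561)*(-7103 + 5846))/16045 = (148036940/8277 - (-1179)*(-1257))*(1/16045) = (148036940/8277 - 1*1482003)*(1/16045) = (148036940/8277 - 1482003)*(1/16045) = -12118501891/8277*1/16045 = -12118501891/132804465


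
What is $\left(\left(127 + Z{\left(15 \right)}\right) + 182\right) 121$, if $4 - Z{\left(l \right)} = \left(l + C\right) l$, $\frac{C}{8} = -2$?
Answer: $39688$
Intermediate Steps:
$C = -16$ ($C = 8 \left(-2\right) = -16$)
$Z{\left(l \right)} = 4 - l \left(-16 + l\right)$ ($Z{\left(l \right)} = 4 - \left(l - 16\right) l = 4 - \left(-16 + l\right) l = 4 - l \left(-16 + l\right)$)
$\left(\left(127 + Z{\left(15 \right)}\right) + 182\right) 121 = \left(\left(127 + \left(4 - 15^{2} + 16 \cdot 15\right)\right) + 182\right) 121 = \left(\left(127 + \left(4 - 225 + 240\right)\right) + 182\right) 121 = \left(\left(127 + 19\right) + 182\right) 121 = \left(146 + 182\right) 121 = 328 \cdot 121 = 39688$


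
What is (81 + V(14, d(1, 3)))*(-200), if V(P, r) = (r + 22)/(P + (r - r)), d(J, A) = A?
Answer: -115900/7 ≈ -16557.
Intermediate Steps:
V(P, r) = (22 + r)/P (V(P, r) = (22 + r)/(P + 0) = (22 + r)/P)
(81 + V(14, d(1, 3)))*(-200) = (81 + (22 + 3)/14)*(-200) = (81 + (1/14)*25)*(-200) = (81 + 25/14)*(-200) = (1159/14)*(-200) = -115900/7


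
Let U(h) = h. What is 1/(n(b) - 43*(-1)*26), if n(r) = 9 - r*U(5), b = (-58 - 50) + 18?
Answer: 1/1577 ≈ 0.00063412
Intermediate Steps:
b = -90 (b = -108 + 18 = -90)
n(r) = 9 - 5*r (n(r) = 9 - r*5 = 9 - 5*r)
1/(n(b) - 43*(-1)*26) = 1/((9 - 5*(-90)) - 43*(-1)*26) = 1/((9 + 450) + 43*26) = 1/(459 + 1118) = 1/1577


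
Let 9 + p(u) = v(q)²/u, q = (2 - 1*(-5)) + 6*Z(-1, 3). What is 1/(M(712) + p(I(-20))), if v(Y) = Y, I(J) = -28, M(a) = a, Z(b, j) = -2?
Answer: 28/19659 ≈ 0.0014243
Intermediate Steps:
q = -5 (q = (2 - 1*(-5)) + 6*(-2) = (2 + 5) - 12 = 7 - 12 = -5)
p(u) = -9 + 25/u (p(u) = -9 + (-5)²/u = -9 + 25/u)
1/(M(712) + p(I(-20))) = 1/(712 + (-9 + 25/(-28))) = 1/(712 + (-9 + 25*(-1/28))) = 1/(712 + (-9 - 25/28)) = 1/(712 - 277/28) = 1/(19659/28) = 28/19659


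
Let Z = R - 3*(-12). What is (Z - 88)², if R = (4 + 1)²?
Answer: 729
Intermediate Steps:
R = 25 (R = 5² = 25)
Z = 61 (Z = 25 - 3*(-12) = 25 + 36 = 61)
(Z - 88)² = (61 - 88)² = (-27)² = 729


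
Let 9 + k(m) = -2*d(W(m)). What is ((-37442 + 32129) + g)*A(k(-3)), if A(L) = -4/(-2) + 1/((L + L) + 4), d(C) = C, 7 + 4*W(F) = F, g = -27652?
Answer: -230755/4 ≈ -57689.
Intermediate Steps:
W(F) = -7/4 + F/4
k(m) = -11/2 - m/2 (k(m) = -9 - 2*(-7/4 + m/4) = -9 + (7/2 - m/2) = -11/2 - m/2)
A(L) = 2 + 1/(4 + 2*L) (A(L) = -4*(-½) + 1/(2*L + 4) = 2 + 1/(4 + 2*L))
((-37442 + 32129) + g)*A(k(-3)) = ((-37442 + 32129) - 27652)*((9 + 4*(-11/2 - ½*(-3)))/(2*(2 + (-11/2 - ½*(-3))))) = (-5313 - 27652)*((9 + 4*(-11/2 + 3/2))/(2*(2 + (-11/2 + 3/2)))) = -32965*(9 + 4*(-4))/(2*(2 - 4)) = -32965*(9 - 16)/(2*(-2)) = -32965*(-1)*(-7)/(2*2) = -32965*7/4 = -230755/4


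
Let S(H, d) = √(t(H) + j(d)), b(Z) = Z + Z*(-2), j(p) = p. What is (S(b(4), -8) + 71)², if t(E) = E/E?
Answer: (71 + I*√7)² ≈ 5034.0 + 375.7*I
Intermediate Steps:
t(E) = 1
b(Z) = -Z (b(Z) = Z - 2*Z = -Z)
S(H, d) = √(1 + d)
(S(b(4), -8) + 71)² = (√(1 - 8) + 71)² = (√(-7) + 71)² = (I*√7 + 71)² = (71 + I*√7)²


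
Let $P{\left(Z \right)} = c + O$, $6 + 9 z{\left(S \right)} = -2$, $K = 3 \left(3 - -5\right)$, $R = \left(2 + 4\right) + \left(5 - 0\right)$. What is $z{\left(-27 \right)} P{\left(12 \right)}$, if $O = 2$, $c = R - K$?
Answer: $\frac{88}{9} \approx 9.7778$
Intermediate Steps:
$R = 11$ ($R = 6 + \left(5 + 0\right) = 6 + 5 = 11$)
$K = 24$ ($K = 3 \left(3 + 5\right) = 3 \cdot 8 = 24$)
$z{\left(S \right)} = - \frac{8}{9}$ ($z{\left(S \right)} = - \frac{2}{3} + \frac{1}{9} \left(-2\right) = - \frac{2}{3} - \frac{2}{9} = - \frac{8}{9}$)
$c = -13$ ($c = 11 - 24 = -13$)
$P{\left(Z \right)} = -11$ ($P{\left(Z \right)} = -13 + 2 = -11$)
$z{\left(-27 \right)} P{\left(12 \right)} = \left(- \frac{8}{9}\right) \left(-11\right) = \frac{88}{9}$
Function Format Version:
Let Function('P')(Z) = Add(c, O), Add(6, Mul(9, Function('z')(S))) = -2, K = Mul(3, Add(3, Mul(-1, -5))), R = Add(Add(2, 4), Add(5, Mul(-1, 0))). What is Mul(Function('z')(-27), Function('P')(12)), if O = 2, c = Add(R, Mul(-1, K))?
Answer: Rational(88, 9) ≈ 9.7778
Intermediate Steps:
R = 11 (R = Add(6, Add(5, 0)) = Add(6, 5) = 11)
K = 24 (K = Mul(3, Add(3, 5)) = Mul(3, 8) = 24)
Function('z')(S) = Rational(-8, 9) (Function('z')(S) = Add(Rational(-2, 3), Mul(Rational(1, 9), -2)) = Add(Rational(-2, 3), Rational(-2, 9)) = Rational(-8, 9))
c = -13 (c = Add(11, Mul(-1, 24)) = Add(11, -24) = -13)
Function('P')(Z) = -11 (Function('P')(Z) = Add(-13, 2) = -11)
Mul(Function('z')(-27), Function('P')(12)) = Mul(Rational(-8, 9), -11) = Rational(88, 9)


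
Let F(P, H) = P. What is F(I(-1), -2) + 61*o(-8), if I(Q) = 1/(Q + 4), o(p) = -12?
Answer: -2195/3 ≈ -731.67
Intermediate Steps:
I(Q) = 1/(4 + Q)
F(I(-1), -2) + 61*o(-8) = 1/(4 - 1) + 61*(-12) = 1/3 - 732 = ⅓ - 732 = -2195/3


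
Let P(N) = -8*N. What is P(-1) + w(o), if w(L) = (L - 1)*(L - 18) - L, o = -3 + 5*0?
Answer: 95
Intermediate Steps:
o = -3 (o = -3 + 0 = -3)
w(L) = -L + (-1 + L)*(-18 + L) (w(L) = (-1 + L)*(-18 + L) - L = -L + (-1 + L)*(-18 + L))
P(-1) + w(o) = -8*(-1) + (18 + (-3)**2 - 20*(-3)) = 8 + (18 + 9 + 60) = 8 + 87 = 95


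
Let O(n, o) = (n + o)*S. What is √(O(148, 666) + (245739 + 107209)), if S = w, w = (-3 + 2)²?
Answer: √353762 ≈ 594.78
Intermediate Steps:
w = 1 (w = (-1)² = 1)
S = 1
O(n, o) = n + o (O(n, o) = (n + o)*1 = n + o)
√(O(148, 666) + (245739 + 107209)) = √((148 + 666) + (245739 + 107209)) = √(814 + 352948) = √353762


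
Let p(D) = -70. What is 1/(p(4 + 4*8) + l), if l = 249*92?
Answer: 1/22838 ≈ 4.3787e-5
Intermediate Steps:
l = 22908
1/(p(4 + 4*8) + l) = 1/(-70 + 22908) = 1/22838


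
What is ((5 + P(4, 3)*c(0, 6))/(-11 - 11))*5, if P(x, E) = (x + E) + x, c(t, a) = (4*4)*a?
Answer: -5305/22 ≈ -241.14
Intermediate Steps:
c(t, a) = 16*a
P(x, E) = E + 2*x (P(x, E) = (E + x) + x = E + 2*x)
((5 + P(4, 3)*c(0, 6))/(-11 - 11))*5 = ((5 + (3 + 2*4)*(16*6))/(-11 - 11))*5 = ((5 + (3 + 8)*96)/(-22))*5 = -(5 + 11*96)/22*5 = -(5 + 1056)/22*5 = -1/22*1061*5 = -1061/22*5 = -5305/22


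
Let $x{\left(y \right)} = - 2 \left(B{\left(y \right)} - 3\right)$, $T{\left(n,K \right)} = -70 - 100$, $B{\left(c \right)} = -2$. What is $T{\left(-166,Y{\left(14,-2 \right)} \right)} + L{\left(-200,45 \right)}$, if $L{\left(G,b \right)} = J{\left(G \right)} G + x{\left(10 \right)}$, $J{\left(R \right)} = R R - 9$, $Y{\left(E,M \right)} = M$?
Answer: $-7998360$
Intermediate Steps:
$T{\left(n,K \right)} = -170$
$J{\left(R \right)} = -9 + R^{2}$ ($J{\left(R \right)} = R^{2} - 9 = -9 + R^{2}$)
$x{\left(y \right)} = 10$ ($x{\left(y \right)} = - 2 \left(-2 - 3\right) = \left(-2\right) \left(-5\right) = 10$)
$L{\left(G,b \right)} = 10 + G \left(-9 + G^{2}\right)$ ($L{\left(G,b \right)} = \left(-9 + G^{2}\right) G + 10 = G \left(-9 + G^{2}\right) + 10 = 10 + G \left(-9 + G^{2}\right)$)
$T{\left(-166,Y{\left(14,-2 \right)} \right)} + L{\left(-200,45 \right)} = -170 + \left(10 - 200 \left(-9 + \left(-200\right)^{2}\right)\right) = -170 + \left(10 - 200 \left(-9 + 40000\right)\right) = -170 + \left(10 - 7998200\right) = -170 - 7998190 = -7998360$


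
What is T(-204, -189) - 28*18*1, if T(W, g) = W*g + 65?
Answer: 38117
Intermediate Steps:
T(W, g) = 65 + W*g
T(-204, -189) - 28*18*1 = (65 - 204*(-189)) - 28*18*1 = (65 + 38556) - 504*1 = 38621 - 504 = 38117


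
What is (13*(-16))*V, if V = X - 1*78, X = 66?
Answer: 2496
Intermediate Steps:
V = -12 (V = 66 - 1*78 = 66 - 78 = -12)
(13*(-16))*V = (13*(-16))*(-12) = -208*(-12) = 2496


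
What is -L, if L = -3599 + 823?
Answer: 2776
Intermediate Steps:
L = -2776
-L = -1*(-2776) = 2776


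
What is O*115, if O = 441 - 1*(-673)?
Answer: 128110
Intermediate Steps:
O = 1114 (O = 441 + 673 = 1114)
O*115 = 1114*115 = 128110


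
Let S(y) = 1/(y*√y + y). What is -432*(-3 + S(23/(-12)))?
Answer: 1296*(-162*I + 23*√69)/(23*(√69 - 6*I)) ≈ 1373.3 - 106.99*I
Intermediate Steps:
S(y) = 1/(y + y^(3/2)) (S(y) = 1/(y^(3/2) + y) = 1/(y + y^(3/2)))
-432*(-3 + S(23/(-12))) = -432*(-3 + 1/(23/(-12) + (23/(-12))^(3/2))) = -432*(-3 + 1/(23*(-1/12) + (23*(-1/12))^(3/2))) = -432*(-3 + 1/(-23/12 + (-23/12)^(3/2))) = -432*(-3 + 1/(-23/12 - 23*I*√69/72)) = 1296 - 432/(-23/12 - 23*I*√69/72)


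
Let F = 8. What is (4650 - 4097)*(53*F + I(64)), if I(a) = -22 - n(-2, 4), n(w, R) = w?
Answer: 223412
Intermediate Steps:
I(a) = -20 (I(a) = -22 - 1*(-2) = -22 + 2 = -20)
(4650 - 4097)*(53*F + I(64)) = (4650 - 4097)*(53*8 - 20) = 553*(424 - 20) = 553*404 = 223412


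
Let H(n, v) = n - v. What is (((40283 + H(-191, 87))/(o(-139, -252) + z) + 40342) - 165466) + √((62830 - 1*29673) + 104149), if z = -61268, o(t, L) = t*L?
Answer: -656658753/5248 + √137306 ≈ -1.2476e+5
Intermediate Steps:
o(t, L) = L*t
(((40283 + H(-191, 87))/(o(-139, -252) + z) + 40342) - 165466) + √((62830 - 1*29673) + 104149) = (((40283 + (-191 - 1*87))/(-252*(-139) - 61268) + 40342) - 165466) + √((62830 - 1*29673) + 104149) = (((40283 + (-191 - 87))/(35028 - 61268) + 40342) - 165466) + √((62830 - 29673) + 104149) = (((40283 - 278)/(-26240) + 40342) - 165466) + √(33157 + 104149) = ((40005*(-1/26240) + 40342) - 165466) + √137306 = ((-8001/5248 + 40342) - 165466) + √137306 = (211706815/5248 - 165466) + √137306 = -656658753/5248 + √137306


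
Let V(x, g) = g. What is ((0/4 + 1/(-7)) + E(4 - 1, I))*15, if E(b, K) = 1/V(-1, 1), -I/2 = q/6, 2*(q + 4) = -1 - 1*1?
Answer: 90/7 ≈ 12.857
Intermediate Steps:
q = -5 (q = -4 + (-1 - 1*1)/2 = -4 + (-1 - 1)/2 = -4 + (1/2)*(-2) = -4 - 1 = -5)
I = 5/3 (I = -(-10)/6 = -2*(-5/6) = 5/3 ≈ 1.6667)
E(b, K) = 1 (E(b, K) = 1/1 = 1)
((0/4 + 1/(-7)) + E(4 - 1, I))*15 = ((0/4 + 1/(-7)) + 1)*15 = ((0*(1/4) + 1*(-1/7)) + 1)*15 = ((0 - 1/7) + 1)*15 = (-1/7 + 1)*15 = (6/7)*15 = 90/7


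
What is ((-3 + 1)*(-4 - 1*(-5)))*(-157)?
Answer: 314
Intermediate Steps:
((-3 + 1)*(-4 - 1*(-5)))*(-157) = -2*(-4 + 5)*(-157) = -2*1*(-157) = -2*(-157) = 314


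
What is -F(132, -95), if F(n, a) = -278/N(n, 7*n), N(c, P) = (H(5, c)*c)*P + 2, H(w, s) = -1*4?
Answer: -139/243935 ≈ -0.00056982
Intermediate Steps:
H(w, s) = -4
N(c, P) = 2 - 4*P*c (N(c, P) = (-4*c)*P + 2 = -4*P*c + 2 = 2 - 4*P*c)
F(n, a) = -278/(2 - 28*n²) (F(n, a) = -278/(2 - 4*7*n*n) = -278/(2 - 28*n²))
-F(132, -95) = -139/(-1 + 14*132²) = -139/(-1 + 14*17424) = -139/(-1 + 243936) = -139/243935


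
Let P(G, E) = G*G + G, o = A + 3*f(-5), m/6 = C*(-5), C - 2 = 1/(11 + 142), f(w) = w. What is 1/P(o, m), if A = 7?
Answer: 1/56 ≈ 0.017857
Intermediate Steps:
C = 307/153 (C = 2 + 1/(11 + 142) = 2 + 1/153 = 307/153 ≈ 2.0065)
m = -3070/51 (m = 6*((307/153)*(-5)) = 6*(-1535/153) = -3070/51 ≈ -60.196)
o = -8 (o = 7 + 3*(-5) = 7 - 15 = -8)
P(G, E) = G + G² (P(G, E) = G² + G = G + G²)
1/P(o, m) = 1/(-8*(1 - 8)) = 1/(-8*(-7)) = 1/56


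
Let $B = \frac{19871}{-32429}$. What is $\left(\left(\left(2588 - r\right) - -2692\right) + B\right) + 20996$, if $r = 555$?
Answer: $\frac{834086438}{32429} \approx 25720.0$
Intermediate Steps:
$B = - \frac{19871}{32429}$ ($B = 19871 \left(- \frac{1}{32429}\right) = - \frac{19871}{32429} \approx -0.61275$)
$\left(\left(\left(2588 - r\right) - -2692\right) + B\right) + 20996 = \left(\left(\left(2588 - 555\right) - -2692\right) - \frac{19871}{32429}\right) + 20996 = \left(\left(\left(2588 - 555\right) + 2692\right) - \frac{19871}{32429}\right) + 20996 = \left(\left(2033 + 2692\right) - \frac{19871}{32429}\right) + 20996 = \left(4725 - \frac{19871}{32429}\right) + 20996 = \frac{153207154}{32429} + 20996 = \frac{834086438}{32429}$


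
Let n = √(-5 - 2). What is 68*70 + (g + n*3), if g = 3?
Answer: 4763 + 3*I*√7 ≈ 4763.0 + 7.9373*I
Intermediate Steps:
n = I*√7 (n = √(-7) = I*√7 ≈ 2.6458*I)
68*70 + (g + n*3) = 68*70 + (3 + (I*√7)*3) = 4760 + (3 + 3*I*√7) = 4763 + 3*I*√7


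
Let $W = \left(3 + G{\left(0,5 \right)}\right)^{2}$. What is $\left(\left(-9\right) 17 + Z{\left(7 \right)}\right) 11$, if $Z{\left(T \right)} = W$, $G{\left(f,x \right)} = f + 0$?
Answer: $-1584$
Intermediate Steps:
$G{\left(f,x \right)} = f$
$W = 9$ ($W = \left(3 + 0\right)^{2} = 3^{2} = 9$)
$Z{\left(T \right)} = 9$
$\left(\left(-9\right) 17 + Z{\left(7 \right)}\right) 11 = \left(\left(-9\right) 17 + 9\right) 11 = \left(-153 + 9\right) 11 = \left(-144\right) 11 = -1584$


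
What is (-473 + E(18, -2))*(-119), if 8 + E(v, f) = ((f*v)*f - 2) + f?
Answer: 49147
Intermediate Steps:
E(v, f) = -10 + f + v*f**2 (E(v, f) = -8 + (((f*v)*f - 2) + f) = -8 + ((v*f**2 - 2) + f) = -8 + ((-2 + v*f**2) + f) = -8 + (-2 + f + v*f**2) = -10 + f + v*f**2)
(-473 + E(18, -2))*(-119) = (-473 + (-10 - 2 + 18*(-2)**2))*(-119) = (-473 + (-10 - 2 + 18*4))*(-119) = (-473 + (-10 - 2 + 72))*(-119) = (-473 + 60)*(-119) = -413*(-119) = 49147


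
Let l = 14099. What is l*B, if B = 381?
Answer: 5371719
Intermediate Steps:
l*B = 14099*381 = 5371719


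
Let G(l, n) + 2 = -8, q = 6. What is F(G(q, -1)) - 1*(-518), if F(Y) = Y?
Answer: 508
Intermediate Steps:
G(l, n) = -10 (G(l, n) = -2 - 8 = -10)
F(G(q, -1)) - 1*(-518) = -10 - 1*(-518) = -10 + 518 = 508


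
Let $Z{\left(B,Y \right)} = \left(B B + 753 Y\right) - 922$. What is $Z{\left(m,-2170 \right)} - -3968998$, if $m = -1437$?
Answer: $4399035$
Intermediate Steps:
$Z{\left(B,Y \right)} = -922 + B^{2} + 753 Y$ ($Z{\left(B,Y \right)} = \left(B^{2} + 753 Y\right) - 922 = -922 + B^{2} + 753 Y$)
$Z{\left(m,-2170 \right)} - -3968998 = \left(-922 + \left(-1437\right)^{2} + 753 \left(-2170\right)\right) - -3968998 = \left(-922 + 2064969 - 1634010\right) + 3968998 = 430037 + 3968998 = 4399035$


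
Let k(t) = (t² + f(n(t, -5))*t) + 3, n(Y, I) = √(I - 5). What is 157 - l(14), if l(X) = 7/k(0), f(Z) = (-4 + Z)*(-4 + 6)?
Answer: 464/3 ≈ 154.67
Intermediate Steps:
n(Y, I) = √(-5 + I)
f(Z) = -8 + 2*Z (f(Z) = (-4 + Z)*2 = -8 + 2*Z)
k(t) = 3 + t² + t*(-8 + 2*I*√10) (k(t) = (t² + (-8 + 2*√(-5 - 5))*t) + 3 = (t² + (-8 + 2*√(-10))*t) + 3 = (t² + (-8 + 2*(I*√10))*t) + 3 = (t² + (-8 + 2*I*√10)*t) + 3 = (t² + t*(-8 + 2*I*√10)) + 3 = 3 + t² + t*(-8 + 2*I*√10))
l(X) = 7/3 (l(X) = 7/(3 + 0² - 2*0*(4 - I*√10)) = 7/(3 + 0 + 0) = 7/3)
157 - l(14) = 157 - 1*7/3 = 157 - 7/3 = 464/3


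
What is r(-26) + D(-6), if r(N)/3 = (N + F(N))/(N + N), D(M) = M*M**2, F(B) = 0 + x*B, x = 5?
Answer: -207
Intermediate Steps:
F(B) = 5*B (F(B) = 0 + 5*B = 5*B)
D(M) = M**3
r(N) = 9 (r(N) = 3*((N + 5*N)/(N + N)) = 3*((6*N)/((2*N))) = 3*((6*N)*(1/(2*N))) = 3*3 = 9)
r(-26) + D(-6) = 9 + (-6)**3 = 9 - 216 = -207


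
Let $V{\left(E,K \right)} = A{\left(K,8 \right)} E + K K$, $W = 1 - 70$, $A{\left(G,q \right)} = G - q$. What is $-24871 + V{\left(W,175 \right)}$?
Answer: $-5769$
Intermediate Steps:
$W = -69$
$V{\left(E,K \right)} = K^{2} + E \left(-8 + K\right)$ ($V{\left(E,K \right)} = \left(K - 8\right) E + K K = \left(K - 8\right) E + K^{2} = \left(-8 + K\right) E + K^{2} = E \left(-8 + K\right) + K^{2} = K^{2} + E \left(-8 + K\right)$)
$-24871 + V{\left(W,175 \right)} = -24871 + \left(175^{2} - 69 \left(-8 + 175\right)\right) = -24871 + \left(30625 - 11523\right) = -24871 + 19102 = -5769$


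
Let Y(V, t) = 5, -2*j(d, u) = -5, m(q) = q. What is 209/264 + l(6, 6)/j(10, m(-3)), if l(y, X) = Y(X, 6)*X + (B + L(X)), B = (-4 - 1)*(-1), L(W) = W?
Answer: 2063/120 ≈ 17.192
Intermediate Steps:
j(d, u) = 5/2 (j(d, u) = -1/2*(-5) = 5/2)
B = 5 (B = -5*(-1) = 5)
l(y, X) = 5 + 6*X (l(y, X) = 5*X + (5 + X) = 5 + 6*X)
209/264 + l(6, 6)/j(10, m(-3)) = 209/264 + (5 + 6*6)/(5/2) = 209*(1/264) + (5 + 36)*(2/5) = 19/24 + 41*(2/5) = 19/24 + 82/5 = 2063/120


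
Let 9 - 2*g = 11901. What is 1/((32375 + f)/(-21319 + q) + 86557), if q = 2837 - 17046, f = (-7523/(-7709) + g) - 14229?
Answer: 273885352/23706600355741 ≈ 1.1553e-5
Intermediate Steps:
g = -5946 (g = 9/2 - ½*11901 = 9/2 - 11901/2 = -5946)
f = -155521552/7709 (f = (-7523/(-7709) - 5946) - 14229 = (-7523*(-1/7709) - 5946) - 14229 = (7523/7709 - 5946) - 14229 = -45830191/7709 - 14229 = -155521552/7709 ≈ -20174.)
q = -14209
1/((32375 + f)/(-21319 + q) + 86557) = 1/((32375 - 155521552/7709)/(-21319 - 14209) + 86557) = 1/((94057323/7709)/(-35528) + 86557) = 1/((94057323/7709)*(-1/35528) + 86557) = 1/(-94057323/273885352 + 86557) = 1/(23706600355741/273885352) = 273885352/23706600355741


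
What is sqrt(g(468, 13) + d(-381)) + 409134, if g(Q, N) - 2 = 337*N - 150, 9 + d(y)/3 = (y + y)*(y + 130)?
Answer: 409134 + 2*sqrt(144498) ≈ 4.0989e+5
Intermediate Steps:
d(y) = -27 + 6*y*(130 + y) (d(y) = -27 + 3*((y + y)*(y + 130)) = -27 + 3*((2*y)*(130 + y)) = -27 + 3*(2*y*(130 + y)) = -27 + 6*y*(130 + y))
g(Q, N) = -148 + 337*N (g(Q, N) = 2 + (337*N - 150) = 2 + (-150 + 337*N) = -148 + 337*N)
sqrt(g(468, 13) + d(-381)) + 409134 = sqrt((-148 + 337*13) + (-27 + 6*(-381)**2 + 780*(-381))) + 409134 = sqrt((-148 + 4381) + (-27 + 6*145161 - 297180)) + 409134 = sqrt(4233 + (-27 + 870966 - 297180)) + 409134 = sqrt(4233 + 573759) + 409134 = sqrt(577992) + 409134 = 2*sqrt(144498) + 409134 = 409134 + 2*sqrt(144498)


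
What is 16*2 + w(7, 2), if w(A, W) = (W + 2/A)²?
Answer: 1824/49 ≈ 37.224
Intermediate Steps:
16*2 + w(7, 2) = 16*2 + (2 + 7*2)²/7² = 32 + (2 + 14)²/49 = 32 + (1/49)*16² = 32 + (1/49)*256 = 32 + 256/49 = 1824/49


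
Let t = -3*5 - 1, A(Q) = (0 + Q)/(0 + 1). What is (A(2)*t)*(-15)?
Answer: 480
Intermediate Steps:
A(Q) = Q (A(Q) = Q/1 = Q*1 = Q)
t = -16 (t = -15 - 1 = -16)
(A(2)*t)*(-15) = (2*(-16))*(-15) = -32*(-15) = 480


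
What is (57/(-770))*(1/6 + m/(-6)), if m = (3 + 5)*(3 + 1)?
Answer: 589/1540 ≈ 0.38247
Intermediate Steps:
m = 32 (m = 8*4 = 32)
(57/(-770))*(1/6 + m/(-6)) = (57/(-770))*(1/6 + 32/(-6)) = (57*(-1/770))*(1*(⅙) + 32*(-⅙)) = -57*(⅙ - 16/3)/770 = -57/770*(-31/6) = 589/1540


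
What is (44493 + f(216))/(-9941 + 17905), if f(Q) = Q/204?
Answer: 4179/748 ≈ 5.5869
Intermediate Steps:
f(Q) = Q/204 (f(Q) = Q*(1/204) = Q/204)
(44493 + f(216))/(-9941 + 17905) = (44493 + (1/204)*216)/(-9941 + 17905) = (44493 + 18/17)/7964 = (756399/17)*(1/7964) = 4179/748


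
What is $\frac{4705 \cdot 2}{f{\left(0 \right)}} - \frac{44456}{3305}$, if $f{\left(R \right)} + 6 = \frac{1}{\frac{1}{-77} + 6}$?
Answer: $- \frac{14456665234}{8887145} \approx -1626.7$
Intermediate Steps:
$f{\left(R \right)} = - \frac{2689}{461}$ ($f{\left(R \right)} = -6 + \frac{1}{\frac{1}{-77} + 6} = -6 + \frac{1}{- \frac{1}{77} + 6} = -6 + \frac{1}{\frac{461}{77}} = -6 + \frac{77}{461} = - \frac{2689}{461}$)
$\frac{4705 \cdot 2}{f{\left(0 \right)}} - \frac{44456}{3305} = \frac{4705 \cdot 2}{- \frac{2689}{461}} - \frac{44456}{3305} = 9410 \left(- \frac{461}{2689}\right) - \frac{44456}{3305} = - \frac{4338010}{2689} - \frac{44456}{3305} = - \frac{14456665234}{8887145}$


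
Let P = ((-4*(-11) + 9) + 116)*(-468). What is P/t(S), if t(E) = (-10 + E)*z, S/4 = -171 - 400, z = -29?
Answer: -39546/33263 ≈ -1.1889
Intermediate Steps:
S = -2284 (S = 4*(-171 - 400) = 4*(-571) = -2284)
t(E) = 290 - 29*E (t(E) = (-10 + E)*(-29) = 290 - 29*E)
P = -79092 (P = ((44 + 9) + 116)*(-468) = (53 + 116)*(-468) = 169*(-468) = -79092)
P/t(S) = -79092/(290 - 29*(-2284)) = -79092/(290 + 66236) = -79092/66526 = -79092*1/66526 = -39546/33263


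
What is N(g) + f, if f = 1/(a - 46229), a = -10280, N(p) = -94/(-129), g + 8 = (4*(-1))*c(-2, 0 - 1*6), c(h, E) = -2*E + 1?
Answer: 5311717/7289661 ≈ 0.72866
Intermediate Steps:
c(h, E) = 1 - 2*E
g = -60 (g = -8 + (4*(-1))*(1 - 2*(0 - 1*6)) = -8 - 4*(1 - 2*(0 - 6)) = -8 - 4*(1 - 2*(-6)) = -8 - 4*(1 + 12) = -8 - 4*13 = -8 - 52 = -60)
N(p) = 94/129 (N(p) = -94*(-1/129) = 94/129)
f = -1/56509 (f = 1/(-10280 - 46229) = 1/(-56509) = -1/56509 ≈ -1.7696e-5)
N(g) + f = 94/129 - 1/56509 = 5311717/7289661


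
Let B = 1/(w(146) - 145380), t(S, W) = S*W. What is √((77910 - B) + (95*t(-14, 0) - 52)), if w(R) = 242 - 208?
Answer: √1644786042713674/145346 ≈ 279.03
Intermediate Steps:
w(R) = 34
B = -1/145346 (B = 1/(34 - 145380) = 1/(-145346) = -1/145346 ≈ -6.8801e-6)
√((77910 - B) + (95*t(-14, 0) - 52)) = √((77910 - 1*(-1/145346)) + (95*(-14*0) - 52)) = √((77910 + 1/145346) + (95*0 - 52)) = √(11323906861/145346 + (0 - 52)) = √(11323906861/145346 - 52) = √(11316348869/145346) = √1644786042713674/145346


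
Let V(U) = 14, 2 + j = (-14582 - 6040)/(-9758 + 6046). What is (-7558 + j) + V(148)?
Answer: -13995065/1856 ≈ -7540.4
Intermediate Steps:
j = 6599/1856 (j = -2 + (-14582 - 6040)/(-9758 + 6046) = -2 - 20622/(-3712) = -2 - 20622*(-1/3712) = -2 + 10311/1856 = 6599/1856 ≈ 3.5555)
(-7558 + j) + V(148) = (-7558 + 6599/1856) + 14 = -14021049/1856 + 14 = -13995065/1856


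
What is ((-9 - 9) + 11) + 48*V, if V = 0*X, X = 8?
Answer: -7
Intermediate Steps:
V = 0 (V = 0*8 = 0)
((-9 - 9) + 11) + 48*V = ((-9 - 9) + 11) + 48*0 = (-18 + 11) + 0 = -7 + 0 = -7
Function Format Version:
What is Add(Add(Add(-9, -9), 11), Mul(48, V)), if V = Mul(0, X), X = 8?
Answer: -7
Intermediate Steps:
V = 0 (V = Mul(0, 8) = 0)
Add(Add(Add(-9, -9), 11), Mul(48, V)) = Add(Add(Add(-9, -9), 11), Mul(48, 0)) = Add(Add(-18, 11), 0) = Add(-7, 0) = -7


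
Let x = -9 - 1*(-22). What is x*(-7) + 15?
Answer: -76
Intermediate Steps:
x = 13 (x = -9 + 22 = 13)
x*(-7) + 15 = 13*(-7) + 15 = -91 + 15 = -76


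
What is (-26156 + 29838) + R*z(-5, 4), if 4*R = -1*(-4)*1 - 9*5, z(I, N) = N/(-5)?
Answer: 18451/5 ≈ 3690.2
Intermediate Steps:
z(I, N) = -N/5 (z(I, N) = N*(-⅕) = -N/5)
R = -41/4 (R = (-1*(-4)*1 - 9*5)/4 = (4*1 - 45)/4 = (4 - 45)/4 = (¼)*(-41) = -41/4 ≈ -10.250)
(-26156 + 29838) + R*z(-5, 4) = (-26156 + 29838) - (-41)*4/20 = 3682 - 41/4*(-⅘) = 3682 + 41/5 = 18451/5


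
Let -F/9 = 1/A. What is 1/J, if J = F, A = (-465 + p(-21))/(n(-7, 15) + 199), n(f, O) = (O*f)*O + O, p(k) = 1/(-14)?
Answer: -6511/171486 ≈ -0.037968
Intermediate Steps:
p(k) = -1/14
n(f, O) = O + f*O**2 (n(f, O) = f*O**2 + O = O + f*O**2)
A = 6511/19054 (A = (-465 - 1/14)/(15*(1 + 15*(-7)) + 199) = -6511/(14*(15*(1 - 105) + 199)) = -6511/(14*(15*(-104) + 199)) = -6511/(14*(-1560 + 199)) = -6511/14/(-1361) = -6511/14*(-1/1361) = 6511/19054 ≈ 0.34171)
F = -171486/6511 (F = -9/6511/19054 = -9*19054/6511 = -171486/6511 ≈ -26.338)
J = -171486/6511 ≈ -26.338
1/J = 1/(-171486/6511) = -6511/171486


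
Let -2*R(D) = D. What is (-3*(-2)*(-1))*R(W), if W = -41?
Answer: -123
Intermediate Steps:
R(D) = -D/2
(-3*(-2)*(-1))*R(W) = (-3*(-2)*(-1))*(-½*(-41)) = (6*(-1))*(41/2) = -6*41/2 = -123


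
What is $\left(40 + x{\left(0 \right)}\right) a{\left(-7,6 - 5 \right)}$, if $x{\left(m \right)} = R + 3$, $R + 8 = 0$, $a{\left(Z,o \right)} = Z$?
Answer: $-245$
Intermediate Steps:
$R = -8$ ($R = -8 + 0 = -8$)
$x{\left(m \right)} = -5$ ($x{\left(m \right)} = -8 + 3 = -5$)
$\left(40 + x{\left(0 \right)}\right) a{\left(-7,6 - 5 \right)} = \left(40 - 5\right) \left(-7\right) = 35 \left(-7\right) = -245$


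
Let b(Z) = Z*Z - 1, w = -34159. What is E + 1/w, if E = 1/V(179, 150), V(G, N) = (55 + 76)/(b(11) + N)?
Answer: 9222799/4474829 ≈ 2.0610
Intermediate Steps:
b(Z) = -1 + Z² (b(Z) = Z² - 1 = -1 + Z²)
V(G, N) = 131/(120 + N) (V(G, N) = (55 + 76)/((-1 + 11²) + N) = 131/((-1 + 121) + N) = 131/(120 + N))
E = 270/131 (E = 1/(131/(120 + 150)) = 1/(131/270) = 270/131 ≈ 2.0611)
E + 1/w = 270/131 + 1/(-34159) = 270/131 - 1/34159 = 9222799/4474829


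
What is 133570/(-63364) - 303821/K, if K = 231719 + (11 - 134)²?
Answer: -1865100043/558617024 ≈ -3.3388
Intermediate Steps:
K = 246848 (K = 231719 + (-123)² = 231719 + 15129 = 246848)
133570/(-63364) - 303821/K = 133570/(-63364) - 303821/246848 = 133570*(-1/63364) - 303821*1/246848 = -66785/31682 - 43403/35264 = -1865100043/558617024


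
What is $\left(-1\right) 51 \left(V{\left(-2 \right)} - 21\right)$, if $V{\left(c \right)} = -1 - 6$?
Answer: $1428$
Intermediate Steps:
$V{\left(c \right)} = -7$ ($V{\left(c \right)} = -1 - 6 = -7$)
$\left(-1\right) 51 \left(V{\left(-2 \right)} - 21\right) = \left(-1\right) 51 \left(-7 - 21\right) = \left(-51\right) \left(-28\right) = 1428$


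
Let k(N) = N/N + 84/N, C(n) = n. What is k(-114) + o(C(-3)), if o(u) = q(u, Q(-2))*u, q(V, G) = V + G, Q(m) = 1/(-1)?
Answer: 233/19 ≈ 12.263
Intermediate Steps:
Q(m) = -1
q(V, G) = G + V
k(N) = 1 + 84/N
o(u) = u*(-1 + u) (o(u) = (-1 + u)*u = u*(-1 + u))
k(-114) + o(C(-3)) = (84 - 114)/(-114) - 3*(-1 - 3) = -1/114*(-30) - 3*(-4) = 5/19 + 12 = 233/19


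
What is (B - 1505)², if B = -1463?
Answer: 8809024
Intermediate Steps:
(B - 1505)² = (-1463 - 1505)² = (-2968)² = 8809024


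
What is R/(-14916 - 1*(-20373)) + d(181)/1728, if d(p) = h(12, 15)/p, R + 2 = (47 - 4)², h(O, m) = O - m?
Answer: 64185125/189641664 ≈ 0.33845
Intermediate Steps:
R = 1847 (R = -2 + (47 - 4)² = -2 + 43² = -2 + 1849 = 1847)
d(p) = -3/p (d(p) = (12 - 1*15)/p = (12 - 15)/p = -3/p)
R/(-14916 - 1*(-20373)) + d(181)/1728 = 1847/(-14916 - 1*(-20373)) - 3/181/1728 = 1847/(-14916 + 20373) - 3*1/181*(1/1728) = 1847/5457 - 3/181*1/1728 = 1847*(1/5457) - 1/104256 = 1847/5457 - 1/104256 = 64185125/189641664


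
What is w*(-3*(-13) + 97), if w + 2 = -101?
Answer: -14008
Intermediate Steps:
w = -103 (w = -2 - 101 = -103)
w*(-3*(-13) + 97) = -103*(-3*(-13) + 97) = -103*(39 + 97) = -103*136 = -14008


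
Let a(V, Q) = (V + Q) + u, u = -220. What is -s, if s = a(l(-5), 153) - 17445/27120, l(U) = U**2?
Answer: 77099/1808 ≈ 42.643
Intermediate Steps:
a(V, Q) = -220 + Q + V (a(V, Q) = (V + Q) - 220 = (Q + V) - 220 = -220 + Q + V)
s = -77099/1808 (s = (-220 + 153 + (-5)**2) - 17445/27120 = (-220 + 153 + 25) - 17445*1/27120 = -42 - 1163/1808 = -77099/1808 ≈ -42.643)
-s = -1*(-77099/1808) = 77099/1808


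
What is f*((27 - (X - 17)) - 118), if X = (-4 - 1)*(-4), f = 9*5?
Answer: -4230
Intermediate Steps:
f = 45
X = 20 (X = -5*(-4) = 20)
f*((27 - (X - 17)) - 118) = 45*((27 - (20 - 17)) - 118) = 45*((27 - 1*3) - 118) = 45*((27 - 3) - 118) = 45*(24 - 118) = 45*(-94) = -4230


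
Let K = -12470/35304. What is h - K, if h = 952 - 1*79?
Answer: 15416431/17652 ≈ 873.35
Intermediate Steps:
K = -6235/17652 (K = -12470*1/35304 = -6235/17652 ≈ -0.35322)
h = 873 (h = 952 - 79 = 873)
h - K = 873 - 1*(-6235/17652) = 873 + 6235/17652 = 15416431/17652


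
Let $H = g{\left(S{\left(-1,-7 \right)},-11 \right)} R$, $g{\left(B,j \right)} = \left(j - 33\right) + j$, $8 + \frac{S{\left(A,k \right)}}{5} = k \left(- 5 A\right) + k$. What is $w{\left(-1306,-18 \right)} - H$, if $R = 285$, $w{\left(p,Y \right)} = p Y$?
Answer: $39183$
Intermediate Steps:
$S{\left(A,k \right)} = -40 + 5 k - 25 A k$ ($S{\left(A,k \right)} = -40 + 5 \left(k \left(- 5 A\right) + k\right) = -40 + 5 \left(- 5 A k + k\right) = -40 + 5 \left(k - 5 A k\right) = -40 - \left(- 5 k + 25 A k\right) = -40 + 5 k - 25 A k$)
$w{\left(p,Y \right)} = Y p$
$g{\left(B,j \right)} = -33 + 2 j$ ($g{\left(B,j \right)} = \left(-33 + j\right) + j = -33 + 2 j$)
$H = -15675$ ($H = \left(-33 + 2 \left(-11\right)\right) 285 = \left(-33 - 22\right) 285 = \left(-55\right) 285 = -15675$)
$w{\left(-1306,-18 \right)} - H = \left(-18\right) \left(-1306\right) - -15675 = 23508 + 15675 = 39183$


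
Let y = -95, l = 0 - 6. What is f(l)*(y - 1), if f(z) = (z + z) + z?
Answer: 1728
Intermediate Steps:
l = -6
f(z) = 3*z (f(z) = 2*z + z = 3*z)
f(l)*(y - 1) = (3*(-6))*(-95 - 1) = -18*(-96) = 1728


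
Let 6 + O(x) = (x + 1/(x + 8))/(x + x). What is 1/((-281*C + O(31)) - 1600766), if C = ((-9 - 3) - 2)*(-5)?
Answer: -1209/1959113773 ≈ -6.1712e-7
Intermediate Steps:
O(x) = -6 + (x + 1/(8 + x))/(2*x) (O(x) = -6 + (x + 1/(x + 8))/(x + x) = -6 + (x + 1/(8 + x))/((2*x)) = -6 + (x + 1/(8 + x))*(1/(2*x)) = -6 + (x + 1/(8 + x))/(2*x))
C = 70 (C = (-12 - 2)*(-5) = -14*(-5) = 70)
1/((-281*C + O(31)) - 1600766) = 1/((-281*70 + (½)*(1 - 88*31 - 11*31²)/(31*(8 + 31))) - 1600766) = 1/((-19670 + (½)*(1/31)*(1 - 2728 - 11*961)/39) - 1600766) = 1/((-19670 + (½)*(1/31)*(1/39)*(1 - 2728 - 10571)) - 1600766) = 1/((-19670 + (½)*(1/31)*(1/39)*(-13298)) - 1600766) = 1/((-19670 - 6649/1209) - 1600766) = 1/(-23787679/1209 - 1600766) = 1/(-1959113773/1209) = -1209/1959113773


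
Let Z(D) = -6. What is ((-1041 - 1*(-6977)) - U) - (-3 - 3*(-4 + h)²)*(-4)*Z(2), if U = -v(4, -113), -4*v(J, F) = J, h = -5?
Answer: 11839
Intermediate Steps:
v(J, F) = -J/4
U = 1 (U = -(-1)*4/4 = -1*(-1) = 1)
((-1041 - 1*(-6977)) - U) - (-3 - 3*(-4 + h)²)*(-4)*Z(2) = ((-1041 - 1*(-6977)) - 1*1) - (-3 - 3*(-4 - 5)²)*(-4)*(-6) = ((-1041 + 6977) - 1) - (-3 - 3*(-9)²)*(-4)*(-6) = (5936 - 1) - (-3 - 3*81)*(-4)*(-6) = 5935 - (-3 - 243)*(-4)*(-6) = 5935 - (-246*(-4))*(-6) = 5935 - 984*(-6) = 5935 - 1*(-5904) = 5935 + 5904 = 11839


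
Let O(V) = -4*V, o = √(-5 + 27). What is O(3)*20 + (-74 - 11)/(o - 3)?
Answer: -3375/13 - 85*√22/13 ≈ -290.28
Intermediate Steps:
o = √22 ≈ 4.6904
O(3)*20 + (-74 - 11)/(o - 3) = -4*3*20 + (-74 - 11)/(√22 - 3) = -12*20 - 85/(-3 + √22) = -240 - 85/(-3 + √22)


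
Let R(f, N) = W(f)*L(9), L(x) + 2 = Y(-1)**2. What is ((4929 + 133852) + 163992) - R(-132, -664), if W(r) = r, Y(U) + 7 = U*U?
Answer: 307261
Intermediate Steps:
Y(U) = -7 + U**2 (Y(U) = -7 + U*U = -7 + U**2)
L(x) = 34 (L(x) = -2 + (-7 + (-1)**2)**2 = -2 + (-7 + 1)**2 = -2 + (-6)**2 = -2 + 36 = 34)
R(f, N) = 34*f (R(f, N) = f*34 = 34*f)
((4929 + 133852) + 163992) - R(-132, -664) = ((4929 + 133852) + 163992) - 34*(-132) = (138781 + 163992) - 1*(-4488) = 302773 + 4488 = 307261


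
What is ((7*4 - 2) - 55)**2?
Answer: 841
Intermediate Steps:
((7*4 - 2) - 55)**2 = ((28 - 2) - 55)**2 = (26 - 55)**2 = (-29)**2 = 841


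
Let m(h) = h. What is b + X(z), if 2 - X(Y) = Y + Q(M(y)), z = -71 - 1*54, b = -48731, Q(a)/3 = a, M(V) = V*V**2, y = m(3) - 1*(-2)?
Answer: -48979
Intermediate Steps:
y = 5 (y = 3 - 1*(-2) = 3 + 2 = 5)
M(V) = V**3
Q(a) = 3*a
z = -125 (z = -71 - 54 = -125)
X(Y) = -373 - Y (X(Y) = 2 - (Y + 3*5**3) = 2 - (Y + 3*125) = 2 - (Y + 375) = 2 - (375 + Y) = 2 + (-375 - Y) = -373 - Y)
b + X(z) = -48731 + (-373 - 1*(-125)) = -48731 + (-373 + 125) = -48731 - 248 = -48979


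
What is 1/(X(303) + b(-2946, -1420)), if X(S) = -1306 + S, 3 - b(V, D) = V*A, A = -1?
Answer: -1/3946 ≈ -0.00025342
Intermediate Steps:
b(V, D) = 3 + V (b(V, D) = 3 - V*(-1) = 3 - (-1)*V = 3 + V)
1/(X(303) + b(-2946, -1420)) = 1/((-1306 + 303) + (3 - 2946)) = 1/(-1003 - 2943) = 1/(-3946) = -1/3946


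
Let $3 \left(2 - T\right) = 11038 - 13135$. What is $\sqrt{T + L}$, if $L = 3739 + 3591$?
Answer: $\sqrt{8031} \approx 89.616$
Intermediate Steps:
$T = 701$ ($T = 2 - \frac{11038 - 13135}{3} = 2 - -699 = 2 + 699 = 701$)
$L = 7330$
$\sqrt{T + L} = \sqrt{701 + 7330} = \sqrt{8031}$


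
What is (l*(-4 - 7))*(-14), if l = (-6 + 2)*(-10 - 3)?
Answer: 8008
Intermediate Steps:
l = 52 (l = -4*(-13) = 52)
(l*(-4 - 7))*(-14) = (52*(-4 - 7))*(-14) = (52*(-11))*(-14) = -572*(-14) = 8008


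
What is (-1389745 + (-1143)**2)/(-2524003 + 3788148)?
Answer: -83296/1264145 ≈ -0.065891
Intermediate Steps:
(-1389745 + (-1143)**2)/(-2524003 + 3788148) = (-1389745 + 1306449)/1264145 = -83296*1/1264145 = -83296/1264145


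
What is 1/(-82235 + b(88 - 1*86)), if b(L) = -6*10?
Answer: -1/82295 ≈ -1.2151e-5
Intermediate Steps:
b(L) = -60
1/(-82235 + b(88 - 1*86)) = 1/(-82235 - 60) = 1/(-82295) = -1/82295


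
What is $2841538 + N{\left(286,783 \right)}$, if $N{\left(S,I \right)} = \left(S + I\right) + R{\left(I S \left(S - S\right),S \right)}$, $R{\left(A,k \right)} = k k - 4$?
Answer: $2924399$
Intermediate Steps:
$R{\left(A,k \right)} = -4 + k^{2}$ ($R{\left(A,k \right)} = k^{2} - 4 = -4 + k^{2}$)
$N{\left(S,I \right)} = -4 + I + S + S^{2}$ ($N{\left(S,I \right)} = \left(S + I\right) + \left(-4 + S^{2}\right) = \left(I + S\right) + \left(-4 + S^{2}\right) = -4 + I + S + S^{2}$)
$2841538 + N{\left(286,783 \right)} = 2841538 + \left(-4 + 783 + 286 + 286^{2}\right) = 2841538 + \left(-4 + 783 + 286 + 81796\right) = 2841538 + 82861 = 2924399$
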